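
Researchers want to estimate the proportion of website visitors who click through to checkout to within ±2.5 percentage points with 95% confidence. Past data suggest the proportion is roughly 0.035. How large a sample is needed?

For a proportion with margin E = 0.025 at 95% confidence, z = 1.960.
n = p̂(1−p̂)(z/E)² = 0.035 × 0.965 × (1.960/0.025)² = 207.60
Round up: n = 208.

208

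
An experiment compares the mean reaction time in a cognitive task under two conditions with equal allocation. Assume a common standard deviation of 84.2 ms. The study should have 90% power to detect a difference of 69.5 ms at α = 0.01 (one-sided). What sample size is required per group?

39 per group

For two equal groups, n per group = 2·((z_α + z_β)·σ/δ)².
z_α = 2.326; z_β = 1.282 (power 90%).
n = 2 × (3.608 × 84.2 / 69.5)² = 2 × 19.11 = 38.22
Round up: n = 39 per group.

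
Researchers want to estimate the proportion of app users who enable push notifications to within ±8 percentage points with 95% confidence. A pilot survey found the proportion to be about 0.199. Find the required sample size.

For a proportion with margin E = 0.08 at 95% confidence, z = 1.960.
n = p̂(1−p̂)(z/E)² = 0.199 × 0.801 × (1.960/0.08)² = 95.68
Round up: n = 96.

96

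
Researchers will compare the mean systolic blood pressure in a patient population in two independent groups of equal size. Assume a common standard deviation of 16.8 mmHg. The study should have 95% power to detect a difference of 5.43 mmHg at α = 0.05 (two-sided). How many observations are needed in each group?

For two equal groups, n per group = 2·((z_{α/2} + z_β)·σ/δ)².
z_{α/2} = 1.960; z_β = 1.645 (power 95%).
n = 2 × (3.605 × 16.8 / 5.43)² = 2 × 124.40 = 248.80
Round up: n = 249 per group.

249 per group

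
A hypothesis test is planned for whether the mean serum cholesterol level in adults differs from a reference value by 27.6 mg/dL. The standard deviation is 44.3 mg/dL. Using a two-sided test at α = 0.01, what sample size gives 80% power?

31

For a one-sample z-test, n = ((z_{α/2} + z_β)·σ/δ)².
z_{α/2} = 2.576 (two-sided α = 0.01); z_β = 0.842 (power 80% → β = 0.2).
n = (3.418 × 44.3 / 27.6)² = 30.10
Round up: n = 31.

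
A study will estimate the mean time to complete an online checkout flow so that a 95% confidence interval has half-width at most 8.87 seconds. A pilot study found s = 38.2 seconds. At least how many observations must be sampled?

For a mean, the margin of error is E = z·σ/√n, so n = (zσ/E)².
At 95% confidence, z = 1.960.
n = (1.960 × 38.2 / 8.87)² = 71.25
Round up: n = 72.

72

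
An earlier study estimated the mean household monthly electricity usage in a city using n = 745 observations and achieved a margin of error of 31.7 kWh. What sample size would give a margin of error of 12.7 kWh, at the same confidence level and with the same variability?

Margin of error scales as 1/√n, so n₂ = n₁·(E₁/E₂)².
n₂ = 745 × (31.7/12.7)² = 745 × 6.23 = 4641.35
Round up: n₂ = 4642.

n = 4642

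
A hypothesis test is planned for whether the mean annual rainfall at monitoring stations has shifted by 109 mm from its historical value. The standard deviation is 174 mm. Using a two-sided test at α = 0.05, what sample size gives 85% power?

23

For a one-sample z-test, n = ((z_{α/2} + z_β)·σ/δ)².
z_{α/2} = 1.960 (two-sided α = 0.05); z_β = 1.036 (power 85% → β = 0.15).
n = (2.996 × 174 / 109)² = 22.87
Round up: n = 23.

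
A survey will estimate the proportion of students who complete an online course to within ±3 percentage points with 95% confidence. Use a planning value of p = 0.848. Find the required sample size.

For a proportion with margin E = 0.03 at 95% confidence, z = 1.960.
n = p̂(1−p̂)(z/E)² = 0.848 × 0.152 × (1.960/0.03)² = 550.19
Round up: n = 551.

551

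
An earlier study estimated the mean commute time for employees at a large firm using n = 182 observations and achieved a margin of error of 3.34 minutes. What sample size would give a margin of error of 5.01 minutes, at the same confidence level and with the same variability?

81

Margin of error scales as 1/√n, so n₂ = n₁·(E₁/E₂)².
n₂ = 182 × (3.34/5.01)² = 182 × 0.4444 = 80.88
Round up: n₂ = 81.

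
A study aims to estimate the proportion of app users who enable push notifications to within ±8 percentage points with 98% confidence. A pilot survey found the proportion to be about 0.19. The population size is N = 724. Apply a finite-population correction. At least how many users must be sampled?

For a proportion with margin E = 0.08 at 98% confidence, z = 2.326.
n = p̂(1−p̂)(z/E)² = 0.19 × 0.81 × (2.326/0.08)² = 130.10 — call this n₀.
Finite-population correction with N = 724: n = n₀ / (1 + (n₀−1)/N) = 130.10 / 1.178 = 110.44
Round up: n = 111.

n = 111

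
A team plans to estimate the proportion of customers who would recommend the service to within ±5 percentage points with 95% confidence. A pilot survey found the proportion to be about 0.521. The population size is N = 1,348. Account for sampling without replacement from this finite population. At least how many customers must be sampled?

For a proportion with margin E = 0.05 at 95% confidence, z = 1.960.
n = p̂(1−p̂)(z/E)² = 0.521 × 0.479 × (1.960/0.05)² = 383.48 — call this n₀.
Finite-population correction with N = 1,348: n = n₀ / (1 + (n₀−1)/N) = 383.48 / 1.284 = 298.66
Round up: n = 299.

n = 299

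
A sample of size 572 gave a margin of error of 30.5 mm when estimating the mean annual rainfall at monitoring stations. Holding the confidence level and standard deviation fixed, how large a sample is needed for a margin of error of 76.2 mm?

n = 92

Margin of error scales as 1/√n, so n₂ = n₁·(E₁/E₂)².
n₂ = 572 × (30.5/76.2)² = 572 × 0.1602 = 91.63
Round up: n₂ = 92.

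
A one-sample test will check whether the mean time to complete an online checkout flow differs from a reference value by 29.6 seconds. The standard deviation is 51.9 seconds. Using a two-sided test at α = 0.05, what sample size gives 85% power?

For a one-sample z-test, n = ((z_{α/2} + z_β)·σ/δ)².
z_{α/2} = 1.960 (two-sided α = 0.05); z_β = 1.036 (power 85% → β = 0.15).
n = (2.996 × 51.9 / 29.6)² = 27.60
Round up: n = 28.

28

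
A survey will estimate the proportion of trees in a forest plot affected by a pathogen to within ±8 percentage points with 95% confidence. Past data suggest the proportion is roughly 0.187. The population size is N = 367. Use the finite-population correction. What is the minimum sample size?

For a proportion with margin E = 0.08 at 95% confidence, z = 1.960.
n = p̂(1−p̂)(z/E)² = 0.187 × 0.813 × (1.960/0.08)² = 91.26 — call this n₀.
Finite-population correction with N = 367: n = n₀ / (1 + (n₀−1)/N) = 91.26 / 1.246 = 73.24
Round up: n = 74.

74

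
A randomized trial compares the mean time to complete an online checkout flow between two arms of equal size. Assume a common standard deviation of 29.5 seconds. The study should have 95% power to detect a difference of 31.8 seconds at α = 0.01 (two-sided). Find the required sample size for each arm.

31 per group

For two equal groups, n per group = 2·((z_{α/2} + z_β)·σ/δ)².
z_{α/2} = 2.576; z_β = 1.645 (power 95%).
n = 2 × (4.221 × 29.5 / 31.8)² = 2 × 15.33 = 30.66
Round up: n = 31 per group.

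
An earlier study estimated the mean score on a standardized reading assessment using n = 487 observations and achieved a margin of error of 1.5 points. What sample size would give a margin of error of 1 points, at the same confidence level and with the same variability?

n = 1096

Margin of error scales as 1/√n, so n₂ = n₁·(E₁/E₂)².
n₂ = 487 × (1.5/1)² = 487 × 2.25 = 1095.75
Round up: n₂ = 1096.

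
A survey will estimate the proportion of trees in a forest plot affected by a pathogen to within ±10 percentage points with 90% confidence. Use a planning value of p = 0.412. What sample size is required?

For a proportion with margin E = 0.1 at 90% confidence, z = 1.645.
n = p̂(1−p̂)(z/E)² = 0.412 × 0.588 × (1.645/0.1)² = 65.56
Round up: n = 66.

n = 66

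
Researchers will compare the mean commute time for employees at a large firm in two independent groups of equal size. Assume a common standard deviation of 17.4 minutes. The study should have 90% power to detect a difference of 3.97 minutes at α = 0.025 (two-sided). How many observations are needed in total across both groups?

For two equal groups, n per group = 2·((z_{α/2} + z_β)·σ/δ)².
z_{α/2} = 2.241; z_β = 1.282 (power 90%).
n = 2 × (3.523 × 17.4 / 3.97)² = 2 × 238.42 = 476.84
Round up: n = 477 per group.
Total across both groups: 2 × 477 = 954.

954 total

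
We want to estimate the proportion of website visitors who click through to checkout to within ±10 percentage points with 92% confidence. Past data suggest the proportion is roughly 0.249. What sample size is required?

58

For a proportion with margin E = 0.1 at 92% confidence, z = 1.751.
n = p̂(1−p̂)(z/E)² = 0.249 × 0.751 × (1.751/0.1)² = 57.33
Round up: n = 58.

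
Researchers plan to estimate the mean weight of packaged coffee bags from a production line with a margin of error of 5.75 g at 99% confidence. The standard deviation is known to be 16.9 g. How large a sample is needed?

58

For a mean, the margin of error is E = z·σ/√n, so n = (zσ/E)².
At 99% confidence, z = 2.576.
n = (2.576 × 16.9 / 5.75)² = 57.32
Round up: n = 58.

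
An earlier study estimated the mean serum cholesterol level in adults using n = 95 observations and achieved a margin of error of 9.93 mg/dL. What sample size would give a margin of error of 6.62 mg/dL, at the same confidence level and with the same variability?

n = 214

Margin of error scales as 1/√n, so n₂ = n₁·(E₁/E₂)².
n₂ = 95 × (9.93/6.62)² = 95 × 2.25 = 213.75
Round up: n₂ = 214.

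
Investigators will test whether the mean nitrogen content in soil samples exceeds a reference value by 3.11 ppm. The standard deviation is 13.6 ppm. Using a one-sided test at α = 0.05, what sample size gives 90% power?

164

For a one-sample z-test, n = ((z_α + z_β)·σ/δ)².
z_α = 1.645 (one-sided α = 0.05); z_β = 1.282 (power 90% → β = 0.1).
n = (2.927 × 13.6 / 3.11)² = 163.83
Round up: n = 164.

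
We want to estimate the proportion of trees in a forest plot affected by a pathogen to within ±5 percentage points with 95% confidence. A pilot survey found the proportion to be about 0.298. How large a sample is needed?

For a proportion with margin E = 0.05 at 95% confidence, z = 1.960.
n = p̂(1−p̂)(z/E)² = 0.298 × 0.702 × (1.960/0.05)² = 321.46
Round up: n = 322.

322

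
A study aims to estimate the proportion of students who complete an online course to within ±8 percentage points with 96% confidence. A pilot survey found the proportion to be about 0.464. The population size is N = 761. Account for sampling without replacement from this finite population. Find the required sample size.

136

For a proportion with margin E = 0.08 at 96% confidence, z = 2.054.
n = p̂(1−p̂)(z/E)² = 0.464 × 0.536 × (2.054/0.08)² = 163.95 — call this n₀.
Finite-population correction with N = 761: n = n₀ / (1 + (n₀−1)/N) = 163.95 / 1.214 = 135.05
Round up: n = 136.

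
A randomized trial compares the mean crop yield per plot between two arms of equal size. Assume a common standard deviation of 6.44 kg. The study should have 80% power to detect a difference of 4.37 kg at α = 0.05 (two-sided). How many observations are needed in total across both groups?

70 total

For two equal groups, n per group = 2·((z_{α/2} + z_β)·σ/δ)².
z_{α/2} = 1.960; z_β = 0.842 (power 80%).
n = 2 × (2.802 × 6.44 / 4.37)² = 2 × 17.05 = 34.10
Round up: n = 35 per group.
Total across both groups: 2 × 35 = 70.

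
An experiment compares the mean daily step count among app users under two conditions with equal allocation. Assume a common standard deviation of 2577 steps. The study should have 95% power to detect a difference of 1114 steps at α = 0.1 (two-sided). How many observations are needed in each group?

116 per group

For two equal groups, n per group = 2·((z_{α/2} + z_β)·σ/δ)².
z_{α/2} = 1.645; z_β = 1.645 (power 95%).
n = 2 × (3.290 × 2577 / 1114)² = 2 × 57.92 = 115.84
Round up: n = 116 per group.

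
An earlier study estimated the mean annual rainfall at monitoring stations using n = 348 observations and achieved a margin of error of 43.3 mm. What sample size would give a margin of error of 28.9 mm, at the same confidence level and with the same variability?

Margin of error scales as 1/√n, so n₂ = n₁·(E₁/E₂)².
n₂ = 348 × (43.3/28.9)² = 348 × 2.245 = 781.26
Round up: n₂ = 782.

n = 782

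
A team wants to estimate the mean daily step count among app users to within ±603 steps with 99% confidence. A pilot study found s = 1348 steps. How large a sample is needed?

For a mean, the margin of error is E = z·σ/√n, so n = (zσ/E)².
At 99% confidence, z = 2.576.
n = (2.576 × 1348 / 603)² = 33.16
Round up: n = 34.

34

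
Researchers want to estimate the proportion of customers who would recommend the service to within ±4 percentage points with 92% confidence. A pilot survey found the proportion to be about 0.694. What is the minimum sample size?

For a proportion with margin E = 0.04 at 92% confidence, z = 1.751.
n = p̂(1−p̂)(z/E)² = 0.694 × 0.306 × (1.751/0.04)² = 406.94
Round up: n = 407.

407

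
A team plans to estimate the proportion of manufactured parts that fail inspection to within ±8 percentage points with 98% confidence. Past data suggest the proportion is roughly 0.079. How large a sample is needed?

For a proportion with margin E = 0.08 at 98% confidence, z = 2.326.
n = p̂(1−p̂)(z/E)² = 0.079 × 0.921 × (2.326/0.08)² = 61.51
Round up: n = 62.

62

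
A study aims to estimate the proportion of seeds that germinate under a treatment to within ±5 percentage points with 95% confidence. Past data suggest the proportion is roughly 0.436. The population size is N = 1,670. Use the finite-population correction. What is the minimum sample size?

309

For a proportion with margin E = 0.05 at 95% confidence, z = 1.960.
n = p̂(1−p̂)(z/E)² = 0.436 × 0.564 × (1.960/0.05)² = 377.87 — call this n₀.
Finite-population correction with N = 1,670: n = n₀ / (1 + (n₀−1)/N) = 377.87 / 1.226 = 308.21
Round up: n = 309.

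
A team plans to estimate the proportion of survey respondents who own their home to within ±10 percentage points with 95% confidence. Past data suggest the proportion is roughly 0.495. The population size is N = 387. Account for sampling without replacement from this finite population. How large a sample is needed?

For a proportion with margin E = 0.1 at 95% confidence, z = 1.960.
n = p̂(1−p̂)(z/E)² = 0.495 × 0.505 × (1.960/0.1)² = 96.03 — call this n₀.
Finite-population correction with N = 387: n = n₀ / (1 + (n₀−1)/N) = 96.03 / 1.246 = 77.07
Round up: n = 78.

n = 78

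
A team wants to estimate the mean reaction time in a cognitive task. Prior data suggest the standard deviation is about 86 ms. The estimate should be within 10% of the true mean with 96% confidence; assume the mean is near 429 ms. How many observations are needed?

For a mean, the margin of error is E = z·σ/√n, so n = (zσ/E)².
At 96% confidence, z = 2.054.
E = 10% of 429 = 42.9 ms.
n = (2.054 × 86 / 42.9)² = 16.95
Round up: n = 17.

17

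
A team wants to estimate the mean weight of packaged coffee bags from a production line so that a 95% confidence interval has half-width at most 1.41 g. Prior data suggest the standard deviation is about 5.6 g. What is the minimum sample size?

For a mean, the margin of error is E = z·σ/√n, so n = (zσ/E)².
At 95% confidence, z = 1.960.
n = (1.960 × 5.6 / 1.41)² = 60.60
Round up: n = 61.

61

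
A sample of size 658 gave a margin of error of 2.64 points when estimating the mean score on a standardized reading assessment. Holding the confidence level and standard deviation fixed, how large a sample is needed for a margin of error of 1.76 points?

1481

Margin of error scales as 1/√n, so n₂ = n₁·(E₁/E₂)².
n₂ = 658 × (2.64/1.76)² = 658 × 2.25 = 1480.50
Round up: n₂ = 1481.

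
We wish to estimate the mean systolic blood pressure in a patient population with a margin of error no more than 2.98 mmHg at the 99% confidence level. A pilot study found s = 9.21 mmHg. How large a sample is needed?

64

For a mean, the margin of error is E = z·σ/√n, so n = (zσ/E)².
At 99% confidence, z = 2.576.
n = (2.576 × 9.21 / 2.98)² = 63.38
Round up: n = 64.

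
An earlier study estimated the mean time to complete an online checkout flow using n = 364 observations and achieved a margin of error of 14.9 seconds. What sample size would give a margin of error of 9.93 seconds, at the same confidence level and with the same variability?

820

Margin of error scales as 1/√n, so n₂ = n₁·(E₁/E₂)².
n₂ = 364 × (14.9/9.93)² = 364 × 2.252 = 819.73
Round up: n₂ = 820.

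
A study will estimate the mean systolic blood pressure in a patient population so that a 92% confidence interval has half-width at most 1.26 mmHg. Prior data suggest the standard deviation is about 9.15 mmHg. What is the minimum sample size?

For a mean, the margin of error is E = z·σ/√n, so n = (zσ/E)².
At 92% confidence, z = 1.751.
n = (1.751 × 9.15 / 1.26)² = 161.69
Round up: n = 162.

162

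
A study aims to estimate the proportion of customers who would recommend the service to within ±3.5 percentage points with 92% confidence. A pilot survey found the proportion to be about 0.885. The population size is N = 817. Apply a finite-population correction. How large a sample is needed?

For a proportion with margin E = 0.035 at 92% confidence, z = 1.751.
n = p̂(1−p̂)(z/E)² = 0.885 × 0.115 × (1.751/0.035)² = 254.73 — call this n₀.
Finite-population correction with N = 817: n = n₀ / (1 + (n₀−1)/N) = 254.73 / 1.311 = 194.30
Round up: n = 195.

n = 195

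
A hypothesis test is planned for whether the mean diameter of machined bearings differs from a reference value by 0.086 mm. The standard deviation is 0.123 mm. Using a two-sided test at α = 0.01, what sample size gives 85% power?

n = 27

For a one-sample z-test, n = ((z_{α/2} + z_β)·σ/δ)².
z_{α/2} = 2.576 (two-sided α = 0.01); z_β = 1.036 (power 85% → β = 0.15).
n = (3.612 × 0.123 / 0.086)² = 26.69
Round up: n = 27.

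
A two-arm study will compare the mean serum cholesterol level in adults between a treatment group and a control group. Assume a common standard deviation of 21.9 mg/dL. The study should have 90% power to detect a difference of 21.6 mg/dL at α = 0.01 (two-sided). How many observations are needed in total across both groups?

62 total

For two equal groups, n per group = 2·((z_{α/2} + z_β)·σ/δ)².
z_{α/2} = 2.576; z_β = 1.282 (power 90%).
n = 2 × (3.858 × 21.9 / 21.6)² = 2 × 15.30 = 30.60
Round up: n = 31 per group.
Total across both groups: 2 × 31 = 62.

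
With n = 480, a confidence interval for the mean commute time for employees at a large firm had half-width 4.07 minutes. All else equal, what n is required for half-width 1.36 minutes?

Margin of error scales as 1/√n, so n₂ = n₁·(E₁/E₂)².
n₂ = 480 × (4.07/1.36)² = 480 × 8.956 = 4298.88
Round up: n₂ = 4299.

n = 4299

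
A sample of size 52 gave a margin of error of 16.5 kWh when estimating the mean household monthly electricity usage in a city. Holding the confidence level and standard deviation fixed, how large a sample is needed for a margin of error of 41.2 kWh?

9

Margin of error scales as 1/√n, so n₂ = n₁·(E₁/E₂)².
n₂ = 52 × (16.5/41.2)² = 52 × 0.1604 = 8.34
Round up: n₂ = 9.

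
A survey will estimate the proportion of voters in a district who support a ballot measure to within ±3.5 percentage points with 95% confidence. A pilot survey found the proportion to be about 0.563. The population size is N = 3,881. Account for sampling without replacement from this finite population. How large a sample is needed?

644

For a proportion with margin E = 0.035 at 95% confidence, z = 1.960.
n = p̂(1−p̂)(z/E)² = 0.563 × 0.437 × (1.960/0.035)² = 771.55 — call this n₀.
Finite-population correction with N = 3,881: n = n₀ / (1 + (n₀−1)/N) = 771.55 / 1.199 = 643.49
Round up: n = 644.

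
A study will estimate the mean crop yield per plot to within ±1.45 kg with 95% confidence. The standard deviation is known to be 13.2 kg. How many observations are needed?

n = 319

For a mean, the margin of error is E = z·σ/√n, so n = (zσ/E)².
At 95% confidence, z = 1.960.
n = (1.960 × 13.2 / 1.45)² = 318.36
Round up: n = 319.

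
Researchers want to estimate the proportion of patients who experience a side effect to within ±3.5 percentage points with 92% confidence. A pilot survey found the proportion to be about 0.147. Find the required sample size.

For a proportion with margin E = 0.035 at 92% confidence, z = 1.751.
n = p̂(1−p̂)(z/E)² = 0.147 × 0.853 × (1.751/0.035)² = 313.84
Round up: n = 314.

314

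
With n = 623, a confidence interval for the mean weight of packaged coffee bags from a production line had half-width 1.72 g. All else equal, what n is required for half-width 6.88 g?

39

Margin of error scales as 1/√n, so n₂ = n₁·(E₁/E₂)².
n₂ = 623 × (1.72/6.88)² = 623 × 0.0625 = 38.94
Round up: n₂ = 39.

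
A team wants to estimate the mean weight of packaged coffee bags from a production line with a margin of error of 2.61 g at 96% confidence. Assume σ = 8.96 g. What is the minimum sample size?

50

For a mean, the margin of error is E = z·σ/√n, so n = (zσ/E)².
At 96% confidence, z = 2.054.
n = (2.054 × 8.96 / 2.61)² = 49.72
Round up: n = 50.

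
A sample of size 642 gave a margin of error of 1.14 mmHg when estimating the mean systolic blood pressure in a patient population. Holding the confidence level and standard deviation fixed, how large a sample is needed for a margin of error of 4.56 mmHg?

41

Margin of error scales as 1/√n, so n₂ = n₁·(E₁/E₂)².
n₂ = 642 × (1.14/4.56)² = 642 × 0.0625 = 40.12
Round up: n₂ = 41.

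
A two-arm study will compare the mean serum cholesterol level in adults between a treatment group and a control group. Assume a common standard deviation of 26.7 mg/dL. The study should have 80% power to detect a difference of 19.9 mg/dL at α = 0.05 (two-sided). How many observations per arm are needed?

For two equal groups, n per group = 2·((z_{α/2} + z_β)·σ/δ)².
z_{α/2} = 1.960; z_β = 0.842 (power 80%).
n = 2 × (2.802 × 26.7 / 19.9)² = 2 × 14.13 = 28.26
Round up: n = 29 per group.

29 per group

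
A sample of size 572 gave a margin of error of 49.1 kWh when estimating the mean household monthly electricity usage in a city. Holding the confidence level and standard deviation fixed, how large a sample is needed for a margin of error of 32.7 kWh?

Margin of error scales as 1/√n, so n₂ = n₁·(E₁/E₂)².
n₂ = 572 × (49.1/32.7)² = 572 × 2.255 = 1289.86
Round up: n₂ = 1290.

1290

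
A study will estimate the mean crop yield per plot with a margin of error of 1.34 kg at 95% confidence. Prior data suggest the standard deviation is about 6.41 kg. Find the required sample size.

88

For a mean, the margin of error is E = z·σ/√n, so n = (zσ/E)².
At 95% confidence, z = 1.960.
n = (1.960 × 6.41 / 1.34)² = 87.91
Round up: n = 88.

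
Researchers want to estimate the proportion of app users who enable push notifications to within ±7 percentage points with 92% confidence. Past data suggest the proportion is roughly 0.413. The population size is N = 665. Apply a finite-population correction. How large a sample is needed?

124

For a proportion with margin E = 0.07 at 92% confidence, z = 1.751.
n = p̂(1−p̂)(z/E)² = 0.413 × 0.587 × (1.751/0.07)² = 151.69 — call this n₀.
Finite-population correction with N = 665: n = n₀ / (1 + (n₀−1)/N) = 151.69 / 1.227 = 123.63
Round up: n = 124.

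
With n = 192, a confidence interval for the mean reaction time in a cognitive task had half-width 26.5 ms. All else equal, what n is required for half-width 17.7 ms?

Margin of error scales as 1/√n, so n₂ = n₁·(E₁/E₂)².
n₂ = 192 × (26.5/17.7)² = 192 × 2.242 = 430.46
Round up: n₂ = 431.

431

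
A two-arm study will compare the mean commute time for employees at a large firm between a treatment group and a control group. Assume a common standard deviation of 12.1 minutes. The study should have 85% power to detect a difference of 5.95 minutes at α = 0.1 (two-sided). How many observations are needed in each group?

60 per group

For two equal groups, n per group = 2·((z_{α/2} + z_β)·σ/δ)².
z_{α/2} = 1.645; z_β = 1.036 (power 85%).
n = 2 × (2.681 × 12.1 / 5.95)² = 2 × 29.73 = 59.46
Round up: n = 60 per group.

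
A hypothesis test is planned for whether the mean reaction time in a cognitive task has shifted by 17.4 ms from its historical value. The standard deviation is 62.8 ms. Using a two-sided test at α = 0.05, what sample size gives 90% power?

n = 137

For a one-sample z-test, n = ((z_{α/2} + z_β)·σ/δ)².
z_{α/2} = 1.960 (two-sided α = 0.05); z_β = 1.282 (power 90% → β = 0.1).
n = (3.242 × 62.8 / 17.4)² = 136.91
Round up: n = 137.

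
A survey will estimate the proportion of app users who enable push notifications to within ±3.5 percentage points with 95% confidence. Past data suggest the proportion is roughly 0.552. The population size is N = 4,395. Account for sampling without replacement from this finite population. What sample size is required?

660

For a proportion with margin E = 0.035 at 95% confidence, z = 1.960.
n = p̂(1−p̂)(z/E)² = 0.552 × 0.448 × (1.960/0.035)² = 775.52 — call this n₀.
Finite-population correction with N = 4,395: n = n₀ / (1 + (n₀−1)/N) = 775.52 / 1.176 = 659.46
Round up: n = 660.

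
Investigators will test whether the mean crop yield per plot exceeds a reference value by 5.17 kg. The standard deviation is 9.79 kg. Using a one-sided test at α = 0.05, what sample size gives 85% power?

n = 26

For a one-sample z-test, n = ((z_α + z_β)·σ/δ)².
z_α = 1.645 (one-sided α = 0.05); z_β = 1.036 (power 85% → β = 0.15).
n = (2.681 × 9.79 / 5.17)² = 25.77
Round up: n = 26.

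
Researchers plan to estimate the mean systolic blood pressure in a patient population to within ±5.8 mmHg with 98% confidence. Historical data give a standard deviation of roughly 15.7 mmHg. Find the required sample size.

For a mean, the margin of error is E = z·σ/√n, so n = (zσ/E)².
At 98% confidence, z = 2.326.
n = (2.326 × 15.7 / 5.8)² = 39.64
Round up: n = 40.

40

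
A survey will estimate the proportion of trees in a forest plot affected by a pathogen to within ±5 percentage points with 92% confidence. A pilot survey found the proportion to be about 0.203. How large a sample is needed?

199

For a proportion with margin E = 0.05 at 92% confidence, z = 1.751.
n = p̂(1−p̂)(z/E)² = 0.203 × 0.797 × (1.751/0.05)² = 198.42
Round up: n = 199.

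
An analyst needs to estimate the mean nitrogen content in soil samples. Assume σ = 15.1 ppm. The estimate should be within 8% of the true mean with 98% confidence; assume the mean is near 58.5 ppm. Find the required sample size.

For a mean, the margin of error is E = z·σ/√n, so n = (zσ/E)².
At 98% confidence, z = 2.326.
E = 8% of 58.5 = 4.68 ppm.
n = (2.326 × 15.1 / 4.68)² = 56.32
Round up: n = 57.

n = 57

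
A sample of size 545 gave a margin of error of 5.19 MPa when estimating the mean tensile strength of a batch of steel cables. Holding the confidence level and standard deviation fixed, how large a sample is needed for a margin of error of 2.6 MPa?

2172

Margin of error scales as 1/√n, so n₂ = n₁·(E₁/E₂)².
n₂ = 545 × (5.19/2.6)² = 545 × 3.985 = 2171.82
Round up: n₂ = 2172.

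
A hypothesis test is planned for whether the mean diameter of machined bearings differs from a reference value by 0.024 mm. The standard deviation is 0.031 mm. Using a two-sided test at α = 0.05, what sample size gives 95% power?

22

For a one-sample z-test, n = ((z_{α/2} + z_β)·σ/δ)².
z_{α/2} = 1.960 (two-sided α = 0.05); z_β = 1.645 (power 95% → β = 0.05).
n = (3.605 × 0.031 / 0.024)² = 21.68
Round up: n = 22.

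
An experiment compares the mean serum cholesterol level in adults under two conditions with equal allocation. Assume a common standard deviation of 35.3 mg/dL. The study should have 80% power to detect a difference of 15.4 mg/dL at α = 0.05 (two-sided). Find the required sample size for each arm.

For two equal groups, n per group = 2·((z_{α/2} + z_β)·σ/δ)².
z_{α/2} = 1.960; z_β = 0.842 (power 80%).
n = 2 × (2.802 × 35.3 / 15.4)² = 2 × 41.25 = 82.50
Round up: n = 83 per group.

83 per group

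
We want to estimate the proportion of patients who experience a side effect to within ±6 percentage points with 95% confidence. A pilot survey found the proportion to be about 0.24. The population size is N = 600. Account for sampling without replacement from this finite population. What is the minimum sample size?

For a proportion with margin E = 0.06 at 95% confidence, z = 1.960.
n = p̂(1−p̂)(z/E)² = 0.24 × 0.76 × (1.960/0.06)² = 194.64 — call this n₀.
Finite-population correction with N = 600: n = n₀ / (1 + (n₀−1)/N) = 194.64 / 1.323 = 147.12
Round up: n = 148.

148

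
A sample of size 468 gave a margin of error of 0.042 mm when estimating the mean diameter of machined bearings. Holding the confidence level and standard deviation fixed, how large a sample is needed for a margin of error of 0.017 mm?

Margin of error scales as 1/√n, so n₂ = n₁·(E₁/E₂)².
n₂ = 468 × (0.042/0.017)² = 468 × 6.104 = 2856.67
Round up: n₂ = 2857.

2857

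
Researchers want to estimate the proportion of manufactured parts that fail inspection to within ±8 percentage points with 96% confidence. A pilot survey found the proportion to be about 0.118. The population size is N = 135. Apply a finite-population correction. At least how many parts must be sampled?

46

For a proportion with margin E = 0.08 at 96% confidence, z = 2.054.
n = p̂(1−p̂)(z/E)² = 0.118 × 0.882 × (2.054/0.08)² = 68.61 — call this n₀.
Finite-population correction with N = 135: n = n₀ / (1 + (n₀−1)/N) = 68.61 / 1.501 = 45.71
Round up: n = 46.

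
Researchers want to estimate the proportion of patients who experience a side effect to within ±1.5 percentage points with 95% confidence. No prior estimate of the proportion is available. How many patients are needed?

For a proportion with margin E = 0.015 at 95% confidence, z = 1.960.
With no prior estimate, use p = 0.5, which maximizes p(1−p) at 0.25.
n = 0.25 × (z/E)² = 0.25 × (1.960/0.015)² = 4268.44
Round up: n = 4269.

4269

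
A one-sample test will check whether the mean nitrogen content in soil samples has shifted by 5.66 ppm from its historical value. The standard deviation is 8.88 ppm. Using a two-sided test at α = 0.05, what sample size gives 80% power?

n = 20

For a one-sample z-test, n = ((z_{α/2} + z_β)·σ/δ)².
z_{α/2} = 1.960 (two-sided α = 0.05); z_β = 0.842 (power 80% → β = 0.2).
n = (2.802 × 8.88 / 5.66)² = 19.33
Round up: n = 20.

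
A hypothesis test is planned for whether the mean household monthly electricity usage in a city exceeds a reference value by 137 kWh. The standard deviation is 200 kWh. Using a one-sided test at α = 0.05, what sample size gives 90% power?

19

For a one-sample z-test, n = ((z_α + z_β)·σ/δ)².
z_α = 1.645 (one-sided α = 0.05); z_β = 1.282 (power 90% → β = 0.1).
n = (2.927 × 200 / 137)² = 18.26
Round up: n = 19.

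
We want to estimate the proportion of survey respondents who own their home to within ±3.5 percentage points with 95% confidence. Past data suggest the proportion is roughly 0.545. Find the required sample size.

For a proportion with margin E = 0.035 at 95% confidence, z = 1.960.
n = p̂(1−p̂)(z/E)² = 0.545 × 0.455 × (1.960/0.035)² = 777.65
Round up: n = 778.

778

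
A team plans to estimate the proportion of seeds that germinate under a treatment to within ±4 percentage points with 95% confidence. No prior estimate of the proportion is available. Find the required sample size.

For a proportion with margin E = 0.04 at 95% confidence, z = 1.960.
With no prior estimate, use p = 0.5, which maximizes p(1−p) at 0.25.
n = 0.25 × (z/E)² = 0.25 × (1.960/0.04)² = 600.25
Round up: n = 601.

601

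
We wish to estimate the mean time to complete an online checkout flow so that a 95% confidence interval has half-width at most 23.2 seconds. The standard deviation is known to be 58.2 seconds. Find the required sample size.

For a mean, the margin of error is E = z·σ/√n, so n = (zσ/E)².
At 95% confidence, z = 1.960.
n = (1.960 × 58.2 / 23.2)² = 24.18
Round up: n = 25.

n = 25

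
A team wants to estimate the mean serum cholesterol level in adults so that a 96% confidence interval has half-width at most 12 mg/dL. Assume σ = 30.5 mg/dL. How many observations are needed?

For a mean, the margin of error is E = z·σ/√n, so n = (zσ/E)².
At 96% confidence, z = 2.054.
n = (2.054 × 30.5 / 12)² = 27.25
Round up: n = 28.

28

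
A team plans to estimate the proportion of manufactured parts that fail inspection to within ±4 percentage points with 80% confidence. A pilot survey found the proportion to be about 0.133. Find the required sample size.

For a proportion with margin E = 0.04 at 80% confidence, z = 1.282.
n = p̂(1−p̂)(z/E)² = 0.133 × 0.867 × (1.282/0.04)² = 118.45
Round up: n = 119.

119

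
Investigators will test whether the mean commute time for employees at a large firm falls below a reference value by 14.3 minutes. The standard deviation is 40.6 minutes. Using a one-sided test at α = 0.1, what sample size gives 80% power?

37

For a one-sample z-test, n = ((z_α + z_β)·σ/δ)².
z_α = 1.282 (one-sided α = 0.1); z_β = 0.842 (power 80% → β = 0.2).
n = (2.124 × 40.6 / 14.3)² = 36.37
Round up: n = 37.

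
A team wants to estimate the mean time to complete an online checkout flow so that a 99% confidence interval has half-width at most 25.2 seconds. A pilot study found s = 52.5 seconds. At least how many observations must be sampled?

n = 29

For a mean, the margin of error is E = z·σ/√n, so n = (zσ/E)².
At 99% confidence, z = 2.576.
n = (2.576 × 52.5 / 25.2)² = 28.80
Round up: n = 29.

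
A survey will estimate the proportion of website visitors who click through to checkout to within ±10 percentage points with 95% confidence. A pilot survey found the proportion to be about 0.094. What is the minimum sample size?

33

For a proportion with margin E = 0.1 at 95% confidence, z = 1.960.
n = p̂(1−p̂)(z/E)² = 0.094 × 0.906 × (1.960/0.1)² = 32.72
Round up: n = 33.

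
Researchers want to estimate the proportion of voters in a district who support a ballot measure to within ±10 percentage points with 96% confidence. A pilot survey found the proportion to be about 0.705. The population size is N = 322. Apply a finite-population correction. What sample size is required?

For a proportion with margin E = 0.1 at 96% confidence, z = 2.054.
n = p̂(1−p̂)(z/E)² = 0.705 × 0.295 × (2.054/0.1)² = 87.74 — call this n₀.
Finite-population correction with N = 322: n = n₀ / (1 + (n₀−1)/N) = 87.74 / 1.269 = 69.14
Round up: n = 70.

70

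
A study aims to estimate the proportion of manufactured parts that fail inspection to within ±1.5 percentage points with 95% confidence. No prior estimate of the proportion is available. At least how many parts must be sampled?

n = 4269

For a proportion with margin E = 0.015 at 95% confidence, z = 1.960.
With no prior estimate, use p = 0.5, which maximizes p(1−p) at 0.25.
n = 0.25 × (z/E)² = 0.25 × (1.960/0.015)² = 4268.44
Round up: n = 4269.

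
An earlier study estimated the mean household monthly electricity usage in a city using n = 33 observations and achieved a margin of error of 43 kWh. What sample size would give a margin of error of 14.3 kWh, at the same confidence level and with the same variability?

n = 299

Margin of error scales as 1/√n, so n₂ = n₁·(E₁/E₂)².
n₂ = 33 × (43/14.3)² = 33 × 9.042 = 298.39
Round up: n₂ = 299.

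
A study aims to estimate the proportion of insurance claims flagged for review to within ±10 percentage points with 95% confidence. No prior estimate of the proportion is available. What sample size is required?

For a proportion with margin E = 0.1 at 95% confidence, z = 1.960.
With no prior estimate, use p = 0.5, which maximizes p(1−p) at 0.25.
n = 0.25 × (z/E)² = 0.25 × (1.960/0.1)² = 96.04
Round up: n = 97.

97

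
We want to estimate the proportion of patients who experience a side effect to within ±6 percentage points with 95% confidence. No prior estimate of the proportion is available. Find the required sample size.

267

For a proportion with margin E = 0.06 at 95% confidence, z = 1.960.
With no prior estimate, use p = 0.5, which maximizes p(1−p) at 0.25.
n = 0.25 × (z/E)² = 0.25 × (1.960/0.06)² = 266.78
Round up: n = 267.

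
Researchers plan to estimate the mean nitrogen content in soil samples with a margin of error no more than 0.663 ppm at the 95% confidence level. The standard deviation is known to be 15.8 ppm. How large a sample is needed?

For a mean, the margin of error is E = z·σ/√n, so n = (zσ/E)².
At 95% confidence, z = 1.960.
n = (1.960 × 15.8 / 0.663)² = 2181.72
Round up: n = 2182.

2182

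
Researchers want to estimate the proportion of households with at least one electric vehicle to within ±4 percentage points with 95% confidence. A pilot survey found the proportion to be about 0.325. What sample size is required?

527

For a proportion with margin E = 0.04 at 95% confidence, z = 1.960.
n = p̂(1−p̂)(z/E)² = 0.325 × 0.675 × (1.960/0.04)² = 526.72
Round up: n = 527.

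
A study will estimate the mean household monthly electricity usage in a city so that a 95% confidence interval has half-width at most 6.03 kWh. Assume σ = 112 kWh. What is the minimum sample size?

n = 1326

For a mean, the margin of error is E = z·σ/√n, so n = (zσ/E)².
At 95% confidence, z = 1.960.
n = (1.960 × 112 / 6.03)² = 1325.30
Round up: n = 1326.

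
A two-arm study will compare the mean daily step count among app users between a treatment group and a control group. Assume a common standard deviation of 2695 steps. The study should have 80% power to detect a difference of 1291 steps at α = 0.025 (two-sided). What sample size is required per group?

For two equal groups, n per group = 2·((z_{α/2} + z_β)·σ/δ)².
z_{α/2} = 2.241; z_β = 0.842 (power 80%).
n = 2 × (3.083 × 2695 / 1291)² = 2 × 41.42 = 82.84
Round up: n = 83 per group.

83 per group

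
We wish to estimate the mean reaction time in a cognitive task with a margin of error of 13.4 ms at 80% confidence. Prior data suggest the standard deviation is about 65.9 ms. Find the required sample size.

For a mean, the margin of error is E = z·σ/√n, so n = (zσ/E)².
At 80% confidence, z = 1.282.
n = (1.282 × 65.9 / 13.4)² = 39.75
Round up: n = 40.

40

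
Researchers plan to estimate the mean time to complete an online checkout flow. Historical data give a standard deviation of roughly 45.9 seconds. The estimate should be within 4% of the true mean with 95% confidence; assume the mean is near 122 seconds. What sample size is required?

340

For a mean, the margin of error is E = z·σ/√n, so n = (zσ/E)².
At 95% confidence, z = 1.960.
E = 4% of 122 = 4.88 seconds.
n = (1.960 × 45.9 / 4.88)² = 339.86
Round up: n = 340.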